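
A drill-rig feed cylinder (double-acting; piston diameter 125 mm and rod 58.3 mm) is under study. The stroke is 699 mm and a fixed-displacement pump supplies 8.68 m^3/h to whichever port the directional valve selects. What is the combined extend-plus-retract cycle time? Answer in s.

Cap-side area A_cap = π/4 × (125 mm)² = 12270 mm^2
Rod-side annular area A_ann = π/4 × (125² − 58.3²) = 9602 mm^2
t_ext = A_cap·L/Q = 3.558 s
t_ret = A_ann·L/Q = 2.784 s
t_cycle = t_ext + t_ret

t ≈ 6.34 s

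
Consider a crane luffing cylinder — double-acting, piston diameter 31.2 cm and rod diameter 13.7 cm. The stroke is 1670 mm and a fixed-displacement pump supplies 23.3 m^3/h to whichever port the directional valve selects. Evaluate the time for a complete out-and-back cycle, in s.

Cap-side area A_cap = π/4 × (31.2 cm)² = 764.5 cm^2
Rod-side annular area A_ann = π/4 × (31.2² − 13.7²) = 617.1 cm^2
t_ext = A_cap·L/Q = 19.73 s
t_ret = A_ann·L/Q = 15.92 s
t_cycle = t_ext + t_ret

t ≈ 35.7 s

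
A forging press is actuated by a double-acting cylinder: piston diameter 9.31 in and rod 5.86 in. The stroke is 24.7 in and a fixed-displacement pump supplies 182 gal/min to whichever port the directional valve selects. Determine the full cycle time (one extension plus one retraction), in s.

Cap-side area A_cap = π/4 × (9.31 in)² = 68.08 in^2
Rod-side annular area A_ann = π/4 × (9.31² − 5.86²) = 41.10 in^2
t_ext = A_cap·L/Q = 2.400 s
t_ret = A_ann·L/Q = 1.449 s
t_cycle = t_ext + t_ret

t ≈ 3.85 s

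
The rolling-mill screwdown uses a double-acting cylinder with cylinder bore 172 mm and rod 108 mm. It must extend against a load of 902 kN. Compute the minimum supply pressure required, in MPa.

Cap-side area A_cap = π/4 × (172 mm)² = 23240 mm^2
P = F / A = 902 kN / A

P ≈ 38.8 MPa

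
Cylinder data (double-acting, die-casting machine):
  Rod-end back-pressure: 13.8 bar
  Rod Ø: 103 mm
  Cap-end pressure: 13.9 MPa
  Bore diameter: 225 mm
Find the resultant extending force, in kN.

Cap-side area A_cap = π/4 × (225 mm)² = 39760 mm^2
Rod-side annular area A_ann = π/4 × (225² − 103²) = 31430 mm^2
Net thrust = P_cap·A_cap − P_rod·A_ann = 552.7 kN − 43.37 kN

F ≈ 509 kN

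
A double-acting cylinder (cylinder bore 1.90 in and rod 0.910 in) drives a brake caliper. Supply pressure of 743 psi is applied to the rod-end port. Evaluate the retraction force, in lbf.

Rod-side annular area A_ann = π/4 × (1.90² − 0.910²) = 2.185 in^2
On retraction the pressure acts on the annular area (bore minus rod).
F = P × A_ann

F ≈ 1620 lbf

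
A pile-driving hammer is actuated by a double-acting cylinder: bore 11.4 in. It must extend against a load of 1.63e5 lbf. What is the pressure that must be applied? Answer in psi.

P ≈ 1600 psi

Cap-side area A_cap = π/4 × (11.4 in)² = 102.1 in^2
P = F / A = 1.63e5 lbf / A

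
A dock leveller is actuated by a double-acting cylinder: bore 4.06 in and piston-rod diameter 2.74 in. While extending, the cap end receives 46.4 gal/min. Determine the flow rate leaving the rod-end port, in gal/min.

Q_out ≈ 25.3 gal/min

Cap-side area A_cap = π/4 × (4.06 in)² = 12.95 in^2
Rod-side annular area A_ann = π/4 × (4.06² − 2.74²) = 7.050 in^2
Piston speed v = Q_in/A_cap; rod-end outflow Q_out = v × A_ann = Q_in × A_ann/A_cap.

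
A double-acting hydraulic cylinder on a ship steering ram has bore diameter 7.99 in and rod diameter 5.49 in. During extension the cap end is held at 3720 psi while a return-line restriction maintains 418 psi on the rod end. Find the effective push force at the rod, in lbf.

F ≈ 1.75e5 lbf

Cap-side area A_cap = π/4 × (7.99 in)² = 50.14 in^2
Rod-side annular area A_ann = π/4 × (7.99² − 5.49²) = 26.47 in^2
Net thrust = P_cap·A_cap − P_rod·A_ann = 1.865e5 lbf − 11060 lbf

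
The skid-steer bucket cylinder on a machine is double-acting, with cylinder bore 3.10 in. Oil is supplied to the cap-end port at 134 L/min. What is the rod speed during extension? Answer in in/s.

Cap-side area A_cap = π/4 × (3.10 in)² = 7.548 in^2
v = Q / A

v ≈ 18.1 in/s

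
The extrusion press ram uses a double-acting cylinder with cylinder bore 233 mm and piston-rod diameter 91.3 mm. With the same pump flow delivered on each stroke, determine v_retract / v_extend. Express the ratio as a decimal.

v_ret/v_ext ≈ 1.18

Cap-side area A_cap = π/4 × (233 mm)² = 42640 mm^2
Rod-side annular area A_ann = π/4 × (233² − 91.3²) = 36090 mm^2
For equal Q, v ∝ 1/A, so v_ret/v_ext = A_cap/A_ann.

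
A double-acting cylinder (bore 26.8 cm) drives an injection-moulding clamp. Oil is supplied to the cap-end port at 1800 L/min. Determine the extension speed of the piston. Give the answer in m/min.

Cap-side area A_cap = π/4 × (26.8 cm)² = 564.1 cm^2
v = Q / A

v ≈ 31.9 m/min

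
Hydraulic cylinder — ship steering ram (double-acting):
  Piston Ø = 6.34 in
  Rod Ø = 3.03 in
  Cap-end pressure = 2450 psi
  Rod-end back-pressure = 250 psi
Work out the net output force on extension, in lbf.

Cap-side area A_cap = π/4 × (6.34 in)² = 31.57 in^2
Rod-side annular area A_ann = π/4 × (6.34² − 3.03²) = 24.36 in^2
Net thrust = P_cap·A_cap − P_rod·A_ann = 77350 lbf − 6090 lbf

F ≈ 71300 lbf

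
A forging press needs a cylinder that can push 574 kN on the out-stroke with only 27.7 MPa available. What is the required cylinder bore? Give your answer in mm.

D ≈ 162 mm

Extension force acts on the full piston face: F = P × (π/4)D².
D = √(4F / (πP)) = √(4 × 574 kN / (π × 27.7 MPa))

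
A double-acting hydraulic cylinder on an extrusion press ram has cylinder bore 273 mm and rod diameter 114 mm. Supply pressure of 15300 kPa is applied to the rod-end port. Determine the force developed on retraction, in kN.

F ≈ 739 kN

Rod-side annular area A_ann = π/4 × (273² − 114²) = 48330 mm^2
On retraction the pressure acts on the annular area (bore minus rod).
F = P × A_ann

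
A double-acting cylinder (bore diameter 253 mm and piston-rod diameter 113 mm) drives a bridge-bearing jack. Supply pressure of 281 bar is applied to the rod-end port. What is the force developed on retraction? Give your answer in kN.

F ≈ 1130 kN

Rod-side annular area A_ann = π/4 × (253² − 113²) = 40240 mm^2
On retraction the pressure acts on the annular area (bore minus rod).
F = P × A_ann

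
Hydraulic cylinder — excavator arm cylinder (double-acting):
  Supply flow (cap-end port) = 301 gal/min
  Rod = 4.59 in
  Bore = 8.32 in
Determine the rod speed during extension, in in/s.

v ≈ 21.3 in/s

Cap-side area A_cap = π/4 × (8.32 in)² = 54.37 in^2
v = Q / A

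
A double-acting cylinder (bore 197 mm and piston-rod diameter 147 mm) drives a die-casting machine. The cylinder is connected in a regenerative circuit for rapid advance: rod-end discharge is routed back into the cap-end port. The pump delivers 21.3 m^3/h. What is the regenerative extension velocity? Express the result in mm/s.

In regeneration the rod-end outflow joins the pump flow into the cap end, so the net volume the pump must supply per unit advance equals the rod cross-section area.
Rod cross-section A_rod = π/4 × (147 mm)² = 16970 mm^2
v = Q_pump / A_rod

v ≈ 349 mm/s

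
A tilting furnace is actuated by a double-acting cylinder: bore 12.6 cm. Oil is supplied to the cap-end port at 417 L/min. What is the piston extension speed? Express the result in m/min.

Cap-side area A_cap = π/4 × (12.6 cm)² = 124.7 cm^2
v = Q / A

v ≈ 33.4 m/min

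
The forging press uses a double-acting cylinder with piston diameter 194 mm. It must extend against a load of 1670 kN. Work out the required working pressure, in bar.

Cap-side area A_cap = π/4 × (194 mm)² = 29560 mm^2
P = F / A = 1670 kN / A

P ≈ 565 bar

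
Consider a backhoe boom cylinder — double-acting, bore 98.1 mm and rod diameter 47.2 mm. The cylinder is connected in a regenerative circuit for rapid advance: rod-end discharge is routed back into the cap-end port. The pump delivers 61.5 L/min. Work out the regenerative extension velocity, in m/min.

v ≈ 35.1 m/min

In regeneration the rod-end outflow joins the pump flow into the cap end, so the net volume the pump must supply per unit advance equals the rod cross-section area.
Rod cross-section A_rod = π/4 × (47.2 mm)² = 1750 mm^2
v = Q_pump / A_rod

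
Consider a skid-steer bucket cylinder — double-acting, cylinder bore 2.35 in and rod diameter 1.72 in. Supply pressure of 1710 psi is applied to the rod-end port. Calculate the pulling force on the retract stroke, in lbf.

Rod-side annular area A_ann = π/4 × (2.35² − 1.72²) = 2.014 in^2
On retraction the pressure acts on the annular area (bore minus rod).
F = P × A_ann

F ≈ 3440 lbf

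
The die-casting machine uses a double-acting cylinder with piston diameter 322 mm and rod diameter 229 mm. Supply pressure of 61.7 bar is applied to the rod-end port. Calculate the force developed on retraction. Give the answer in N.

F ≈ 2.48e5 N

Rod-side annular area A_ann = π/4 × (322² − 229²) = 40250 mm^2
On retraction the pressure acts on the annular area (bore minus rod).
F = P × A_ann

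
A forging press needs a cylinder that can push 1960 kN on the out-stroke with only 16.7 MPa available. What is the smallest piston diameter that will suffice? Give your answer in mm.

D ≈ 387 mm

Extension force acts on the full piston face: F = P × (π/4)D².
D = √(4F / (πP)) = √(4 × 1960 kN / (π × 16.7 MPa))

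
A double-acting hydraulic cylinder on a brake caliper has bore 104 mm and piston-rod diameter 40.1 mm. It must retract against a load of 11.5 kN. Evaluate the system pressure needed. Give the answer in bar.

Rod-side annular area A_ann = π/4 × (104² − 40.1²) = 7232 mm^2
Retraction: pressure acts on the annular area.
P = F / A = 11.5 kN / A

P ≈ 15.9 bar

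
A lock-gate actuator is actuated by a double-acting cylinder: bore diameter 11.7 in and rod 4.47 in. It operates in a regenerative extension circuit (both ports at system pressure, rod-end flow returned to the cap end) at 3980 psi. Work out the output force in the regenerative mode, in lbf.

With equal pressure on both faces, forces on the annular region cancel; the net push is pressure × rod cross-section.
Rod cross-section A_rod = π/4 × (4.47 in)² = 15.69 in^2
F = P × A_rod

F ≈ 62500 lbf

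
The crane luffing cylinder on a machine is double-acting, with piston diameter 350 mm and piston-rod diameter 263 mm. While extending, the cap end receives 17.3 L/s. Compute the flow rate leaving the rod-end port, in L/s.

Cap-side area A_cap = π/4 × (350 mm)² = 96210 mm^2
Rod-side annular area A_ann = π/4 × (350² − 263²) = 41890 mm^2
Piston speed v = Q_in/A_cap; rod-end outflow Q_out = v × A_ann = Q_in × A_ann/A_cap.

Q_out ≈ 7.53 L/s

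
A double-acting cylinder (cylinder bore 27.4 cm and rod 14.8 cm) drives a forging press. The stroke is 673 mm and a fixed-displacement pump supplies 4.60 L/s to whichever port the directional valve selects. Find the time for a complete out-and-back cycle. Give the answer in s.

t ≈ 14.7 s

Cap-side area A_cap = π/4 × (27.4 cm)² = 589.6 cm^2
Rod-side annular area A_ann = π/4 × (27.4² − 14.8²) = 417.6 cm^2
t_ext = A_cap·L/Q = 8.627 s
t_ret = A_ann·L/Q = 6.110 s
t_cycle = t_ext + t_ret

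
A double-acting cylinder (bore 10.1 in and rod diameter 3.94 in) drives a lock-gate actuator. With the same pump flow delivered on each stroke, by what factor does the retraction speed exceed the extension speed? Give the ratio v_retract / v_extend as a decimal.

Cap-side area A_cap = π/4 × (10.1 in)² = 80.12 in^2
Rod-side annular area A_ann = π/4 × (10.1² − 3.94²) = 67.93 in^2
For equal Q, v ∝ 1/A, so v_ret/v_ext = A_cap/A_ann.

v_ret/v_ext ≈ 1.18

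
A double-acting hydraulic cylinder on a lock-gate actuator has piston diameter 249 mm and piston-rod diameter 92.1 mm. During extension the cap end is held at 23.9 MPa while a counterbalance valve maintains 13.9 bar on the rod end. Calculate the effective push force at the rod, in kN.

Cap-side area A_cap = π/4 × (249 mm)² = 48700 mm^2
Rod-side annular area A_ann = π/4 × (249² − 92.1²) = 42030 mm^2
Net thrust = P_cap·A_cap − P_rod·A_ann = 1164 kN − 58.43 kN

F ≈ 1110 kN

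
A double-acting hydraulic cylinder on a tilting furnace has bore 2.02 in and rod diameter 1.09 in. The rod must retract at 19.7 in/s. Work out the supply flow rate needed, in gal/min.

Q ≈ 11.6 gal/min

Rod-side annular area A_ann = π/4 × (2.02² − 1.09²) = 2.272 in^2
Q = A × v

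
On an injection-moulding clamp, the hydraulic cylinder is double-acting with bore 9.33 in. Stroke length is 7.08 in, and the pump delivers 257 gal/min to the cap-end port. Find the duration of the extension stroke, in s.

t ≈ 0.489 s

Cap-side area A_cap = π/4 × (9.33 in)² = 68.37 in^2
Swept volume V = A × L; t = V / Q = A·L / Q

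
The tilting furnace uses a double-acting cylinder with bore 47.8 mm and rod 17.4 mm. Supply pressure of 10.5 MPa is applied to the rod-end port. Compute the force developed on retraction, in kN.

Rod-side annular area A_ann = π/4 × (47.8² − 17.4²) = 1557 mm^2
On retraction the pressure acts on the annular area (bore minus rod).
F = P × A_ann

F ≈ 16.3 kN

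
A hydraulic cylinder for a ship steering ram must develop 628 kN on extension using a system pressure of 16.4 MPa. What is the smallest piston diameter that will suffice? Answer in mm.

Extension force acts on the full piston face: F = P × (π/4)D².
D = √(4F / (πP)) = √(4 × 628 kN / (π × 16.4 MPa))

D ≈ 221 mm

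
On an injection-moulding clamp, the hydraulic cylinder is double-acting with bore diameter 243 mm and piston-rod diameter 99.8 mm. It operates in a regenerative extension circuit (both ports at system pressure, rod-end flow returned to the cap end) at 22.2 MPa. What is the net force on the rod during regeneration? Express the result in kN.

With equal pressure on both faces, forces on the annular region cancel; the net push is pressure × rod cross-section.
Rod cross-section A_rod = π/4 × (99.8 mm)² = 7823 mm^2
F = P × A_rod

F ≈ 174 kN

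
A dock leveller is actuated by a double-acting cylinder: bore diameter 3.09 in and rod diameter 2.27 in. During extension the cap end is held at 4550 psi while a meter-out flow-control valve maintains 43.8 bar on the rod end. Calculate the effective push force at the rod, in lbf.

F ≈ 31900 lbf

Cap-side area A_cap = π/4 × (3.09 in)² = 7.499 in^2
Rod-side annular area A_ann = π/4 × (3.09² − 2.27²) = 3.452 in^2
Net thrust = P_cap·A_cap − P_rod·A_ann = 34120 lbf − 2193 lbf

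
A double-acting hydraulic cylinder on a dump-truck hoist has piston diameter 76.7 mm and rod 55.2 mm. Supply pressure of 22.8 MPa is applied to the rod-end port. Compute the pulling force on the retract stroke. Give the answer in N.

Rod-side annular area A_ann = π/4 × (76.7² − 55.2²) = 2227 mm^2
On retraction the pressure acts on the annular area (bore minus rod).
F = P × A_ann

F ≈ 50800 N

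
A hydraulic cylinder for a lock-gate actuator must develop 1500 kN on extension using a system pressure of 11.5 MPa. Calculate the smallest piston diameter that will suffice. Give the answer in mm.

Extension force acts on the full piston face: F = P × (π/4)D².
D = √(4F / (πP)) = √(4 × 1500 kN / (π × 11.5 MPa))

D ≈ 408 mm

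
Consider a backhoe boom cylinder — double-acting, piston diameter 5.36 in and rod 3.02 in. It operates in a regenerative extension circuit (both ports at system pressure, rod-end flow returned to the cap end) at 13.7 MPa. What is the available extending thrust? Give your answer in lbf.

With equal pressure on both faces, forces on the annular region cancel; the net push is pressure × rod cross-section.
Rod cross-section A_rod = π/4 × (3.02 in)² = 7.163 in^2
F = P × A_rod

F ≈ 14200 lbf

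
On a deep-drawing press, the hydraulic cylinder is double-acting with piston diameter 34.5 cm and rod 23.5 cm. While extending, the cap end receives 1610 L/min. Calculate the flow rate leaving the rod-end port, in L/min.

Q_out ≈ 863 L/min

Cap-side area A_cap = π/4 × (34.5 cm)² = 934.8 cm^2
Rod-side annular area A_ann = π/4 × (34.5² − 23.5²) = 501.1 cm^2
Piston speed v = Q_in/A_cap; rod-end outflow Q_out = v × A_ann = Q_in × A_ann/A_cap.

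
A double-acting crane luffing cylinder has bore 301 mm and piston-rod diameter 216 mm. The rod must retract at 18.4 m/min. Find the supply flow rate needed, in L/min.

Rod-side annular area A_ann = π/4 × (301² − 216²) = 34510 mm^2
Q = A × v

Q ≈ 635 L/min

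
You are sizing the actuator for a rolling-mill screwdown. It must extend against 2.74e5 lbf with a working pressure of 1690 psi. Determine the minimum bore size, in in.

Extension force acts on the full piston face: F = P × (π/4)D².
D = √(4F / (πP)) = √(4 × 2.74e5 lbf / (π × 1690 psi))

D ≈ 14.4 in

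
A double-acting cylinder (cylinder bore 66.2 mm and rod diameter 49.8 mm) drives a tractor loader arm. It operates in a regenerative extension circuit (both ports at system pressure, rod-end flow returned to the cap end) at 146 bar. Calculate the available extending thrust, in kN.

With equal pressure on both faces, forces on the annular region cancel; the net push is pressure × rod cross-section.
Rod cross-section A_rod = π/4 × (49.8 mm)² = 1948 mm^2
F = P × A_rod

F ≈ 28.4 kN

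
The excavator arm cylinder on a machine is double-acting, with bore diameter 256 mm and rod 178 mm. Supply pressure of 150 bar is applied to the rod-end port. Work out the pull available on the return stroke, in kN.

Rod-side annular area A_ann = π/4 × (256² − 178²) = 26590 mm^2
On retraction the pressure acts on the annular area (bore minus rod).
F = P × A_ann

F ≈ 399 kN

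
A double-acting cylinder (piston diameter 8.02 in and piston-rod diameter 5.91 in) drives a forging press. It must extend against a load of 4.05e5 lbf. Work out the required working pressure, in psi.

Cap-side area A_cap = π/4 × (8.02 in)² = 50.52 in^2
P = F / A = 4.05e5 lbf / A

P ≈ 8020 psi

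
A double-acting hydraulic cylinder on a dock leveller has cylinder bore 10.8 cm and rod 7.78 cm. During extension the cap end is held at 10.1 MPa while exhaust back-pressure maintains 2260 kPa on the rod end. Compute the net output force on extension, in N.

Cap-side area A_cap = π/4 × (10.8 cm)² = 91.61 cm^2
Rod-side annular area A_ann = π/4 × (10.8² − 7.78²) = 44.07 cm^2
Net thrust = P_cap·A_cap − P_rod·A_ann = 92520 N − 9960 N

F ≈ 82600 N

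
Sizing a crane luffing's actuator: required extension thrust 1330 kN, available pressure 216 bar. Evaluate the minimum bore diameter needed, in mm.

Extension force acts on the full piston face: F = P × (π/4)D².
D = √(4F / (πP)) = √(4 × 1330 kN / (π × 216 bar))

D ≈ 280 mm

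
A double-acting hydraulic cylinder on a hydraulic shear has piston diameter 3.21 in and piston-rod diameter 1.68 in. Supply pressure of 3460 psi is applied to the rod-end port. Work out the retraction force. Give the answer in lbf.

Rod-side annular area A_ann = π/4 × (3.21² − 1.68²) = 5.876 in^2
On retraction the pressure acts on the annular area (bore minus rod).
F = P × A_ann

F ≈ 20300 lbf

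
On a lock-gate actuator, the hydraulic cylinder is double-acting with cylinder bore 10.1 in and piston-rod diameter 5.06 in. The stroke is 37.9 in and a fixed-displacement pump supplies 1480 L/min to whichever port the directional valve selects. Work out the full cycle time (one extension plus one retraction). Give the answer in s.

t ≈ 3.53 s

Cap-side area A_cap = π/4 × (10.1 in)² = 80.12 in^2
Rod-side annular area A_ann = π/4 × (10.1² − 5.06²) = 60.01 in^2
t_ext = A_cap·L/Q = 2.017 s
t_ret = A_ann·L/Q = 1.511 s
t_cycle = t_ext + t_ret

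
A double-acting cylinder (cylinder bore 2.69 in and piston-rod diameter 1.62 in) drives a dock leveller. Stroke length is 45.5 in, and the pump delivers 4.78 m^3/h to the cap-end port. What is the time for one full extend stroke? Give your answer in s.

t ≈ 3.19 s

Cap-side area A_cap = π/4 × (2.69 in)² = 5.683 in^2
Swept volume V = A × L; t = V / Q = A·L / Q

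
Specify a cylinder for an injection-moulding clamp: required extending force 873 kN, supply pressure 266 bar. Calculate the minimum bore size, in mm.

Extension force acts on the full piston face: F = P × (π/4)D².
D = √(4F / (πP)) = √(4 × 873 kN / (π × 266 bar))

D ≈ 204 mm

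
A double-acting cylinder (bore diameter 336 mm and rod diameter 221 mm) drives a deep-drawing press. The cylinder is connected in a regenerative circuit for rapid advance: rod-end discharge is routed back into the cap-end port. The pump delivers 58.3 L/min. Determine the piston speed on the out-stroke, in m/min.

v ≈ 1.52 m/min

In regeneration the rod-end outflow joins the pump flow into the cap end, so the net volume the pump must supply per unit advance equals the rod cross-section area.
Rod cross-section A_rod = π/4 × (221 mm)² = 38360 mm^2
v = Q_pump / A_rod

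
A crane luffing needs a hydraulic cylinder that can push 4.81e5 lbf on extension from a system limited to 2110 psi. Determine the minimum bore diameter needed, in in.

Extension force acts on the full piston face: F = P × (π/4)D².
D = √(4F / (πP)) = √(4 × 4.81e5 lbf / (π × 2110 psi))

D ≈ 17.0 in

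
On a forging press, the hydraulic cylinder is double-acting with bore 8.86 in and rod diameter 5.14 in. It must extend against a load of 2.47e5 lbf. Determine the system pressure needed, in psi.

Cap-side area A_cap = π/4 × (8.86 in)² = 61.65 in^2
P = F / A = 2.47e5 lbf / A

P ≈ 4010 psi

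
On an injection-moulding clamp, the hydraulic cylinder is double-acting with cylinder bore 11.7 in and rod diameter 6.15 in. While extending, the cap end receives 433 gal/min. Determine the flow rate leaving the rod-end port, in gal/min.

Cap-side area A_cap = π/4 × (11.7 in)² = 107.5 in^2
Rod-side annular area A_ann = π/4 × (11.7² − 6.15²) = 77.81 in^2
Piston speed v = Q_in/A_cap; rod-end outflow Q_out = v × A_ann = Q_in × A_ann/A_cap.

Q_out ≈ 313 gal/min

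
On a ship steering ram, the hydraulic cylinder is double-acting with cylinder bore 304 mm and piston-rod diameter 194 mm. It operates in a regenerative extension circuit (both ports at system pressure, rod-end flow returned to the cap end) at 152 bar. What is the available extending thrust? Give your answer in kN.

With equal pressure on both faces, forces on the annular region cancel; the net push is pressure × rod cross-section.
Rod cross-section A_rod = π/4 × (194 mm)² = 29560 mm^2
F = P × A_rod

F ≈ 449 kN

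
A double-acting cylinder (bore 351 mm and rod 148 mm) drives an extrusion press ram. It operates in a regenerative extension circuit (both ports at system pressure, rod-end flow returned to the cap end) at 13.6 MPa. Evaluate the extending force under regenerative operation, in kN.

F ≈ 234 kN

With equal pressure on both faces, forces on the annular region cancel; the net push is pressure × rod cross-section.
Rod cross-section A_rod = π/4 × (148 mm)² = 17200 mm^2
F = P × A_rod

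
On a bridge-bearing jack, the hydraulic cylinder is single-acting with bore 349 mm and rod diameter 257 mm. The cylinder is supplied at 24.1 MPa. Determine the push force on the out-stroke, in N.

F ≈ 2.31e6 N

Cap-side area A_cap = π/4 × (349 mm)² = 95660 mm^2
F = P × A_cap = 24.1 MPa × A_cap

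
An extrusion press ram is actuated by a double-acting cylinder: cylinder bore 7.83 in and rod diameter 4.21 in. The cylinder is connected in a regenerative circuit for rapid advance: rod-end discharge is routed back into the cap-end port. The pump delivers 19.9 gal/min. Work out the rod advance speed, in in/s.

In regeneration the rod-end outflow joins the pump flow into the cap end, so the net volume the pump must supply per unit advance equals the rod cross-section area.
Rod cross-section A_rod = π/4 × (4.21 in)² = 13.92 in^2
v = Q_pump / A_rod

v ≈ 5.50 in/s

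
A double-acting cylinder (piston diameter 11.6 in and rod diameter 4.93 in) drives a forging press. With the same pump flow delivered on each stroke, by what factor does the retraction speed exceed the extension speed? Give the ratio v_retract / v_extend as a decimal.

Cap-side area A_cap = π/4 × (11.6 in)² = 105.7 in^2
Rod-side annular area A_ann = π/4 × (11.6² − 4.93²) = 86.59 in^2
For equal Q, v ∝ 1/A, so v_ret/v_ext = A_cap/A_ann.

v_ret/v_ext ≈ 1.22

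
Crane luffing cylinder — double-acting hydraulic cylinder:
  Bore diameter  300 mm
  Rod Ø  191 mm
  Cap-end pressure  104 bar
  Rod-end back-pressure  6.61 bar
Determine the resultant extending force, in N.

F ≈ 7.07e5 N

Cap-side area A_cap = π/4 × (300 mm)² = 70690 mm^2
Rod-side annular area A_ann = π/4 × (300² − 191²) = 42030 mm^2
Net thrust = P_cap·A_cap − P_rod·A_ann = 7.351e5 N − 27780 N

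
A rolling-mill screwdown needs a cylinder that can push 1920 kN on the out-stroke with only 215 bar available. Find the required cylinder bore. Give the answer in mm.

Extension force acts on the full piston face: F = P × (π/4)D².
D = √(4F / (πP)) = √(4 × 1920 kN / (π × 215 bar))

D ≈ 337 mm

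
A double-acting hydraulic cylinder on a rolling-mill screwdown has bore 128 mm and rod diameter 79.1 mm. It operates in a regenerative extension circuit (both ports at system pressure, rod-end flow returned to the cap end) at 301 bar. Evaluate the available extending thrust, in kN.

F ≈ 148 kN

With equal pressure on both faces, forces on the annular region cancel; the net push is pressure × rod cross-section.
Rod cross-section A_rod = π/4 × (79.1 mm)² = 4914 mm^2
F = P × A_rod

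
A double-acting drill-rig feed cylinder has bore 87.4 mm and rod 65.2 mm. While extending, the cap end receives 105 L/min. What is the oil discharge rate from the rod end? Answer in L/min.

Cap-side area A_cap = π/4 × (87.4 mm)² = 5999 mm^2
Rod-side annular area A_ann = π/4 × (87.4² − 65.2²) = 2661 mm^2
Piston speed v = Q_in/A_cap; rod-end outflow Q_out = v × A_ann = Q_in × A_ann/A_cap.

Q_out ≈ 46.6 L/min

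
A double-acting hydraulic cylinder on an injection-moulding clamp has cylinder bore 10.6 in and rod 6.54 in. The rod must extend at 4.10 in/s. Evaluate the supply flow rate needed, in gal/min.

Cap-side area A_cap = π/4 × (10.6 in)² = 88.25 in^2
Q = A × v

Q ≈ 94.0 gal/min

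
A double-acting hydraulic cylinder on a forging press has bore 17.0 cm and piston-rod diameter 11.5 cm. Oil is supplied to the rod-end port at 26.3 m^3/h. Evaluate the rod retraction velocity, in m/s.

v ≈ 0.593 m/s

Rod-side annular area A_ann = π/4 × (17.0² − 11.5²) = 123.1 cm^2
Flow into the rod-end port fills the annular volume.
v = Q / A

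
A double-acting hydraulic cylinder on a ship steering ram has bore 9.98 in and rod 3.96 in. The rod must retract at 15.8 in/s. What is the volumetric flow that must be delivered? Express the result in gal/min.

Rod-side annular area A_ann = π/4 × (9.98² − 3.96²) = 65.91 in^2
Q = A × v

Q ≈ 270 gal/min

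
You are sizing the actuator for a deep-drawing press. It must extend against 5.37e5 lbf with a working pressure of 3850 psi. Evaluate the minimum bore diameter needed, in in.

Extension force acts on the full piston face: F = P × (π/4)D².
D = √(4F / (πP)) = √(4 × 5.37e5 lbf / (π × 3850 psi))

D ≈ 13.3 in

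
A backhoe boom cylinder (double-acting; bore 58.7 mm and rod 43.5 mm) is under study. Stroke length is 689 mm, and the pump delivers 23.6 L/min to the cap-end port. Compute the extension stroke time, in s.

Cap-side area A_cap = π/4 × (58.7 mm)² = 2706 mm^2
Swept volume V = A × L; t = V / Q = A·L / Q

t ≈ 4.74 s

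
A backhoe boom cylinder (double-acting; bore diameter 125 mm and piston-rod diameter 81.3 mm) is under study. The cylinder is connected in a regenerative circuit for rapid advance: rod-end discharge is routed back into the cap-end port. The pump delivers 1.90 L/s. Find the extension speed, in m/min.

In regeneration the rod-end outflow joins the pump flow into the cap end, so the net volume the pump must supply per unit advance equals the rod cross-section area.
Rod cross-section A_rod = π/4 × (81.3 mm)² = 5191 mm^2
v = Q_pump / A_rod

v ≈ 22.0 m/min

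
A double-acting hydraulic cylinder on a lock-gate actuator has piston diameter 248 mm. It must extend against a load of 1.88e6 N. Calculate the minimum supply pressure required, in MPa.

P ≈ 38.9 MPa

Cap-side area A_cap = π/4 × (248 mm)² = 48310 mm^2
P = F / A = 1.88e6 N / A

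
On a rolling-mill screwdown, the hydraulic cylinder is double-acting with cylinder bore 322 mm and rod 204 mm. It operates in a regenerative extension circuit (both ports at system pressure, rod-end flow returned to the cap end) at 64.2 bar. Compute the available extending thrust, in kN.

With equal pressure on both faces, forces on the annular region cancel; the net push is pressure × rod cross-section.
Rod cross-section A_rod = π/4 × (204 mm)² = 32690 mm^2
F = P × A_rod

F ≈ 210 kN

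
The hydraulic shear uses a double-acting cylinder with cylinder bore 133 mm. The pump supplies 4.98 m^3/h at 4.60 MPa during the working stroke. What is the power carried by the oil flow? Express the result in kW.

Hydraulic power = P × Q

W ≈ 6.36 kW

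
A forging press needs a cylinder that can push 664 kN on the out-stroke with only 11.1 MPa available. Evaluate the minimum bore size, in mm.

Extension force acts on the full piston face: F = P × (π/4)D².
D = √(4F / (πP)) = √(4 × 664 kN / (π × 11.1 MPa))

D ≈ 276 mm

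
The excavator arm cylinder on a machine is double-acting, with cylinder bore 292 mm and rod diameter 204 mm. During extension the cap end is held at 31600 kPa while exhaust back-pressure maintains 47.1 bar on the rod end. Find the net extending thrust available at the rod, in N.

F ≈ 1.95e6 N

Cap-side area A_cap = π/4 × (292 mm)² = 66970 mm^2
Rod-side annular area A_ann = π/4 × (292² − 204²) = 34280 mm^2
Net thrust = P_cap·A_cap − P_rod·A_ann = 2.116e6 N − 1.615e5 N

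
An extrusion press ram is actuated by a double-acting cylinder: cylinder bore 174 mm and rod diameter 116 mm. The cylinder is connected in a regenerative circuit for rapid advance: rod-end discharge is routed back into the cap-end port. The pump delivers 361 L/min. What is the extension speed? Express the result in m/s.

In regeneration the rod-end outflow joins the pump flow into the cap end, so the net volume the pump must supply per unit advance equals the rod cross-section area.
Rod cross-section A_rod = π/4 × (116 mm)² = 10570 mm^2
v = Q_pump / A_rod

v ≈ 0.569 m/s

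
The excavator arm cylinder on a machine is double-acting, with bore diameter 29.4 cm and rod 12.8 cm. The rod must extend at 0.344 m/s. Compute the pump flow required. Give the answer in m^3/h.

Cap-side area A_cap = π/4 × (29.4 cm)² = 678.9 cm^2
Q = A × v

Q ≈ 84.1 m^3/h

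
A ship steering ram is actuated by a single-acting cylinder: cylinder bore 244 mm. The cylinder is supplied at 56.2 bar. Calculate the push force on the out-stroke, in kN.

F ≈ 263 kN

Cap-side area A_cap = π/4 × (244 mm)² = 46760 mm^2
F = P × A_cap = 56.2 bar × A_cap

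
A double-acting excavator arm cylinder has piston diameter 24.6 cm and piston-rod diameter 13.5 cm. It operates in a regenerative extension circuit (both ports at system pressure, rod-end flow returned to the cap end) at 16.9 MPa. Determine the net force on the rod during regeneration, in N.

With equal pressure on both faces, forces on the annular region cancel; the net push is pressure × rod cross-section.
Rod cross-section A_rod = π/4 × (13.5 cm)² = 143.1 cm^2
F = P × A_rod

F ≈ 2.42e5 N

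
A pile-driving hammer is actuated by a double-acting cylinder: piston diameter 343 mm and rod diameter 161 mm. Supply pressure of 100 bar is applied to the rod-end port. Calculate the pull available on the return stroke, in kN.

F ≈ 720 kN

Rod-side annular area A_ann = π/4 × (343² − 161²) = 72040 mm^2
On retraction the pressure acts on the annular area (bore minus rod).
F = P × A_ann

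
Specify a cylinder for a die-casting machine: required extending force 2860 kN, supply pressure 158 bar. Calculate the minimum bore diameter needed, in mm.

D ≈ 480 mm

Extension force acts on the full piston face: F = P × (π/4)D².
D = √(4F / (πP)) = √(4 × 2860 kN / (π × 158 bar))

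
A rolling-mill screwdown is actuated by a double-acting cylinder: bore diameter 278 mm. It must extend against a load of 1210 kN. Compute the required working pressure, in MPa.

Cap-side area A_cap = π/4 × (278 mm)² = 60700 mm^2
P = F / A = 1210 kN / A

P ≈ 19.9 MPa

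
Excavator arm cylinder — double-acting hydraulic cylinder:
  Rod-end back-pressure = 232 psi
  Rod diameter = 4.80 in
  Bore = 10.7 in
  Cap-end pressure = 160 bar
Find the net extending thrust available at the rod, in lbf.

F ≈ 1.92e5 lbf

Cap-side area A_cap = π/4 × (10.7 in)² = 89.92 in^2
Rod-side annular area A_ann = π/4 × (10.7² − 4.80²) = 71.82 in^2
Net thrust = P_cap·A_cap − P_rod·A_ann = 2.087e5 lbf − 16660 lbf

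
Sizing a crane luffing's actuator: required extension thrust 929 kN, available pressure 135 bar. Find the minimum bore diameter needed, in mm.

D ≈ 296 mm

Extension force acts on the full piston face: F = P × (π/4)D².
D = √(4F / (πP)) = √(4 × 929 kN / (π × 135 bar))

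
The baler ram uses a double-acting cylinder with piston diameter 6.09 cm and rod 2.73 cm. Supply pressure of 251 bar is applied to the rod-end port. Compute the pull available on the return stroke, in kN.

F ≈ 58.4 kN

Rod-side annular area A_ann = π/4 × (6.09² − 2.73²) = 23.28 cm^2
On retraction the pressure acts on the annular area (bore minus rod).
F = P × A_ann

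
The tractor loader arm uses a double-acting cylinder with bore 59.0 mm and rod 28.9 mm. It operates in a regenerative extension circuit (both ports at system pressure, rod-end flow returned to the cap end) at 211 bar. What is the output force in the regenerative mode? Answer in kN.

F ≈ 13.8 kN

With equal pressure on both faces, forces on the annular region cancel; the net push is pressure × rod cross-section.
Rod cross-section A_rod = π/4 × (28.9 mm)² = 656.0 mm^2
F = P × A_rod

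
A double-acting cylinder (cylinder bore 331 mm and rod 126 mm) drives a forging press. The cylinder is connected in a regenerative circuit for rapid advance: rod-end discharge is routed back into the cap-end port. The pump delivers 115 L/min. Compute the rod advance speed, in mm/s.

In regeneration the rod-end outflow joins the pump flow into the cap end, so the net volume the pump must supply per unit advance equals the rod cross-section area.
Rod cross-section A_rod = π/4 × (126 mm)² = 12470 mm^2
v = Q_pump / A_rod

v ≈ 154 mm/s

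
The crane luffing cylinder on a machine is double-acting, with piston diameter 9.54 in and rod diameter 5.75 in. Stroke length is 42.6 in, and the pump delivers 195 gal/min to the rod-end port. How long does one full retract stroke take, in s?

t ≈ 2.58 s

Rod-side annular area A_ann = π/4 × (9.54² − 5.75²) = 45.51 in^2
Swept volume V = A × L; t = V / Q = A·L / Q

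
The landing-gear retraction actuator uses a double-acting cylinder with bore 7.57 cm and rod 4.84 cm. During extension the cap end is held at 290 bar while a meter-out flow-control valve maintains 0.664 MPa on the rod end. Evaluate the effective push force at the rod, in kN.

Cap-side area A_cap = π/4 × (7.57 cm)² = 45.01 cm^2
Rod-side annular area A_ann = π/4 × (7.57² − 4.84²) = 26.61 cm^2
Net thrust = P_cap·A_cap − P_rod·A_ann = 130.5 kN − 1.767 kN

F ≈ 129 kN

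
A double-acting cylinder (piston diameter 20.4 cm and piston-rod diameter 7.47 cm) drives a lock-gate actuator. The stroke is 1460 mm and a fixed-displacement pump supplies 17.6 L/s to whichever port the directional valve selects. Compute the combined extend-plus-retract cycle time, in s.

Cap-side area A_cap = π/4 × (20.4 cm)² = 326.9 cm^2
Rod-side annular area A_ann = π/4 × (20.4² − 7.47²) = 283.0 cm^2
t_ext = A_cap·L/Q = 2.711 s
t_ret = A_ann·L/Q = 2.348 s
t_cycle = t_ext + t_ret

t ≈ 5.06 s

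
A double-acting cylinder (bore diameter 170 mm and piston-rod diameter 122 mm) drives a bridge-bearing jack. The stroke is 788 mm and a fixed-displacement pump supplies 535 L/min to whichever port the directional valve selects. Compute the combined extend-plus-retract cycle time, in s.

t ≈ 2.98 s

Cap-side area A_cap = π/4 × (170 mm)² = 22700 mm^2
Rod-side annular area A_ann = π/4 × (170² − 122²) = 11010 mm^2
t_ext = A_cap·L/Q = 2.006 s
t_ret = A_ann·L/Q = 0.9728 s
t_cycle = t_ext + t_ret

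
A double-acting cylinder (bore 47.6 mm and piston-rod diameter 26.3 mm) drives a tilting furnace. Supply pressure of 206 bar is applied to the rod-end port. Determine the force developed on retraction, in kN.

Rod-side annular area A_ann = π/4 × (47.6² − 26.3²) = 1236 mm^2
On retraction the pressure acts on the annular area (bore minus rod).
F = P × A_ann

F ≈ 25.5 kN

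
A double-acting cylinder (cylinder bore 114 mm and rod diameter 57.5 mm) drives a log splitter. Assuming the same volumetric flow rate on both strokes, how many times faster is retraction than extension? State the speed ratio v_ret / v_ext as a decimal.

Cap-side area A_cap = π/4 × (114 mm)² = 10210 mm^2
Rod-side annular area A_ann = π/4 × (114² − 57.5²) = 7610 mm^2
For equal Q, v ∝ 1/A, so v_ret/v_ext = A_cap/A_ann.

v_ret/v_ext ≈ 1.34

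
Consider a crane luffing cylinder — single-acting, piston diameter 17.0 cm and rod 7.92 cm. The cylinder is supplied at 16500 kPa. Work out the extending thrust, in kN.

Cap-side area A_cap = π/4 × (17.0 cm)² = 227.0 cm^2
F = P × A_cap = 16500 kPa × A_cap

F ≈ 375 kN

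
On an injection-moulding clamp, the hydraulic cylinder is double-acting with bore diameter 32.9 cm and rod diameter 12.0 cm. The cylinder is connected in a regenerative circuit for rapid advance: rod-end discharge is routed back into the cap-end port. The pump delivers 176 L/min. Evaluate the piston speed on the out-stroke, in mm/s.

v ≈ 259 mm/s

In regeneration the rod-end outflow joins the pump flow into the cap end, so the net volume the pump must supply per unit advance equals the rod cross-section area.
Rod cross-section A_rod = π/4 × (12.0 cm)² = 113.1 cm^2
v = Q_pump / A_rod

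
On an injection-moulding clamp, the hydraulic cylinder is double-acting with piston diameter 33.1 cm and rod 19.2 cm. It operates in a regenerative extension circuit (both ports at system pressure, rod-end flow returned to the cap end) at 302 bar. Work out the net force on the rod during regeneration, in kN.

With equal pressure on both faces, forces on the annular region cancel; the net push is pressure × rod cross-section.
Rod cross-section A_rod = π/4 × (19.2 cm)² = 289.5 cm^2
F = P × A_rod

F ≈ 874 kN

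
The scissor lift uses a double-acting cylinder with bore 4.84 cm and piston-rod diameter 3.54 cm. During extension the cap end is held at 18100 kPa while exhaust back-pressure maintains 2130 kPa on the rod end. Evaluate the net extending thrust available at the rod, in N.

F ≈ 31500 N

Cap-side area A_cap = π/4 × (4.84 cm)² = 18.40 cm^2
Rod-side annular area A_ann = π/4 × (4.84² − 3.54²) = 8.556 cm^2
Net thrust = P_cap·A_cap − P_rod·A_ann = 33300 N − 1822 N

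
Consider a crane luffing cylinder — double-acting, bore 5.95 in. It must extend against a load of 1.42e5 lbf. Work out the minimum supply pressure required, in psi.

P ≈ 5110 psi

Cap-side area A_cap = π/4 × (5.95 in)² = 27.81 in^2
P = F / A = 1.42e5 lbf / A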